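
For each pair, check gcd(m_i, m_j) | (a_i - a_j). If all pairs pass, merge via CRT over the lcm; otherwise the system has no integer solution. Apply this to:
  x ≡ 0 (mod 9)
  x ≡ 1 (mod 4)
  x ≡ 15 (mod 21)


Moduli 9, 4, 21 are not pairwise coprime, so CRT works modulo lcm(m_i) when all pairwise compatibility conditions hold.
Pairwise compatibility: gcd(m_i, m_j) must divide a_i - a_j for every pair.
Merge one congruence at a time:
  Start: x ≡ 0 (mod 9).
  Combine with x ≡ 1 (mod 4): gcd(9, 4) = 1; 1 - 0 = 1, which IS divisible by 1, so compatible.
    Write x = 0 + 9·t and substitute into x ≡ 1 (mod 4): 9·t ≡ 1 − 0 = 1 (mod 4).
    Reduce coefficients mod 4: 1·t ≡ 1 (mod 4).
    So t ≡ 1 (mod 4).
    Then x = 0 + 9·1 = 9, valid modulo lcm(9, 4) = 36: x ≡ 9 (mod 36).
  Combine with x ≡ 15 (mod 21): gcd(36, 21) = 3; 15 - 9 = 6, which IS divisible by 3, so compatible.
    Write x = 9 + 36·t and substitute into x ≡ 15 (mod 21): 36·t ≡ 15 − 9 = 6 (mod 21).
    Divide the congruence (and modulus) by g = 3: 12·t ≡ 2 (mod 7).
    Reduce coefficients mod 7: 5·t ≡ 2 (mod 7).
    The inverse of 5 mod 7 is 3 (since 5·3 = 15 = 2·7 + 1), so t ≡ 3·2 = 6 ≡ 6 (mod 7).
    Then x = 9 + 36·6 = 225, valid modulo lcm(36, 21) = 252: x ≡ 225 (mod 252).
Verify: 225 mod 9 = 0, 225 mod 4 = 1, 225 mod 21 = 15.

x ≡ 225 (mod 252).


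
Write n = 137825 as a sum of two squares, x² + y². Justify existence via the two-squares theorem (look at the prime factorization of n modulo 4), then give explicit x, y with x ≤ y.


Step 1: Factor n = 137825 = 5^2 · 37 · 149.
Step 2: Check the mod-4 condition on each prime factor: 5 ≡ 1 (mod 4), exponent 2; 37 ≡ 1 (mod 4), exponent 1; 149 ≡ 1 (mod 4), exponent 1.
All primes ≡ 3 (mod 4) appear to even exponent (or don't appear), so by the two-squares theorem n IS expressible as a sum of two squares.
Step 3: Build a representation. Group n = k² · m with k = 5 and m = 37 · 149 = 5513 (a product of primes ≡ 1 (mod 4)); a representation of m scales to one of n via (k·x)² + (k·y)² = k²(x² + y²). Each prime p ≡ 1 (mod 4) is itself a sum of two squares; find a² by testing p − a² for a perfect square:
  37: 37 − 1² = 36 = 6² ⇒ 37 = 1² + 6².
  149: 149 − 1² = 148, 149 − 2² = 145, 149 − 3² = 140, 149 − 4² = 133, 149 − 5² = 124, 149 − 6² = 113, 149 − 7² = 100 = 10² ⇒ 149 = 7² + 10².
  Combine using the Brahmagupta–Fibonacci identity (a² + b²)(c² + d²) = (ac − bd)² + (ad + bc)² = (ac + bd)² + (ad − bc)²:
  37 · 149 = 5513: from (1² + 6²)(7² + 10²), take (1·7 − 6·10, 1·10 + 6·7) = (7 − 60, 10 + 42) = (-53, 52); dropping signs (only squares matter) gives (53, 52); check 53² + 52² = 2809 + 2704 = 5513 ✓.
  Scale by k = 5: (5·53, 5·52) = (265, 260).
Step 4: Order so x ≤ y and verify: 260² + 265² = 67600 + 70225 = 137825 = n. ✓

n = 137825 = 260² + 265² (one valid representation with x ≤ y).


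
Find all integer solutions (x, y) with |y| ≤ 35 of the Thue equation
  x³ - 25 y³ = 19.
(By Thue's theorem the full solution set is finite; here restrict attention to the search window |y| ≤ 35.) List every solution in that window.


The equation is x³ - 25y³ = 19. For fixed y, x³ = 25·y³ + 19, so a solution requires the RHS to be a perfect cube.
Strategy: iterate y from -35 to 35, compute RHS = 25·y³ + 19, and check whether it is a (positive or negative) perfect cube.
Check small values of y:
  y = 0: RHS = 19 is not a perfect cube.
  y = 1: RHS = 44 is not a perfect cube.
  y = -1: RHS = -6 is not a perfect cube.
  y = 2: RHS = 219 is not a perfect cube.
  y = -2: RHS = -181 is not a perfect cube.
  y = 3: RHS = 694 is not a perfect cube.
  y = -3: RHS = -656 is not a perfect cube.
Continuing the search up to |y| = 35 finds no solutions either.
No (x, y) in the scanned range satisfies the equation.

No integer solutions with |y| ≤ 35.


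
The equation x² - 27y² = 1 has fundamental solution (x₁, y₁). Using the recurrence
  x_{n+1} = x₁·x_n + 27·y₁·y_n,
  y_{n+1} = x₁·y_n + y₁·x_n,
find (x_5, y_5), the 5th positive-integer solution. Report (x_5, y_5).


Step 1: Find the fundamental solution (x₁, y₁) of x² - 27y² = 1.
  Expand √27 as a continued fraction. a₀ = ⌊√27⌋ = 5; iterate m_{k+1} = d_k·a_k − m_k, d_{k+1} = (27 − m_{k+1}²)/d_k, a_{k+1} = ⌊(a₀ + m_{k+1})/d_{k+1}⌋ (starting m₀ = 0, d₀ = 1), with convergents p_k = a_k·p_{k-1} + p_{k-2}, q_k = a_k·q_{k-1} + q_{k-2} (p₋₁ = 1, q₋₁ = 0):
  k = 0: a₀ = 5; p₀/q₀ = 5/1; p₀² − 27·q₀² = 25 − 27 = -2.
  k = 1: m = 5, d = 2, a = ⌊(5 + 5)/2⌋ = 5; p/q = (5·5 + 1)/(5·1 + 0) = 26/5; p² − 27·q² = 676 − 675 = 1.
  The first convergent with p² − 27·q² = 1 gives the fundamental solution (x₁, y₁) = (26, 5).
Step 2: Apply the recurrence (x_{n+1}, y_{n+1}) = (x₁x_n + 27y₁y_n, x₁y_n + y₁x_n) repeatedly.
  From (x_1, y_1) = (26, 5): x_2 = 26·26 + 27·5·5 = 1351; y_2 = 26·5 + 5·26 = 260.
  From (x_2, y_2) = (1351, 260): x_3 = 26·1351 + 27·5·260 = 70226; y_3 = 26·260 + 5·1351 = 13515.
  From (x_3, y_3) = (70226, 13515): x_4 = 26·70226 + 27·5·13515 = 3650401; y_4 = 26·13515 + 5·70226 = 702520.
  From (x_4, y_4) = (3650401, 702520): x_5 = 26·3650401 + 27·5·702520 = 189750626; y_5 = 26·702520 + 5·3650401 = 36517525.
Step 3: Verify x_5² - 27·y_5² = 36005300067391876 - 36005300067391875 = 1 (should be 1). ✓

(x_1, y_1) = (26, 5); (x_5, y_5) = (189750626, 36517525).


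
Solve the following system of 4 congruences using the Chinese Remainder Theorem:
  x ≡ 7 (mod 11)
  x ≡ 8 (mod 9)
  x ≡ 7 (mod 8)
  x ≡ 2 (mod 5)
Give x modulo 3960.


Product of moduli M = 11 · 9 · 8 · 5 = 3960.
Merge one congruence at a time:
  Start: x ≡ 7 (mod 11).
  Combine with x ≡ 8 (mod 9); new modulus lcm = 99.
    Write x = 7 + 11·t and substitute into x ≡ 8 (mod 9): 11·t ≡ 8 − 7 = 1 (mod 9).
    Reduce coefficients mod 9: 2·t ≡ 1 (mod 9).
    The inverse of 2 mod 9 is 5 (since 2·5 = 10 = 1·9 + 1), so t ≡ 5·1 = 5 ≡ 5 (mod 9).
    Then x = 7 + 11·5 = 62, valid modulo lcm(11, 9) = 99: x ≡ 62 (mod 99).
  Combine with x ≡ 7 (mod 8); new modulus lcm = 792.
    Write x = 62 + 99·t and substitute into x ≡ 7 (mod 8): 99·t ≡ 7 − 62 = -55 (mod 8).
    Reduce coefficients mod 8: 3·t ≡ 1 (mod 8).
    The inverse of 3 mod 8 is 3 (since 3·3 = 9 = 1·8 + 1), so t ≡ 3·1 = 3 ≡ 3 (mod 8).
    Then x = 62 + 99·3 = 359, valid modulo lcm(99, 8) = 792: x ≡ 359 (mod 792).
  Combine with x ≡ 2 (mod 5); new modulus lcm = 3960.
    Write x = 359 + 792·t and substitute into x ≡ 2 (mod 5): 792·t ≡ 2 − 359 = -357 (mod 5).
    Reduce coefficients mod 5: 2·t ≡ 3 (mod 5).
    The inverse of 2 mod 5 is 3 (since 2·3 = 6 = 1·5 + 1), so t ≡ 3·3 = 9 ≡ 4 (mod 5).
    Then x = 359 + 792·4 = 3527, valid modulo lcm(792, 5) = 3960: x ≡ 3527 (mod 3960).
Verify against each original: 3527 mod 11 = 7, 3527 mod 9 = 8, 3527 mod 8 = 7, 3527 mod 5 = 2.

x ≡ 3527 (mod 3960).


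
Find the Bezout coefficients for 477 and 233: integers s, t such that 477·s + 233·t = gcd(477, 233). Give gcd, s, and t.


Euclidean algorithm on (477, 233) — divide until remainder is 0:
  477 = 2 · 233 + 11
  233 = 21 · 11 + 2
  11 = 5 · 2 + 1
  2 = 2 · 1 + 0
gcd(477, 233) = 1.
Track Bezout coefficients alongside the remainders: start with r₀ = 477 = a·1 + b·0 (s = 1, t = 0) and r₁ = 233 = a·0 + b·1 (s = 0, t = 1); each new remainder r_{k+1} = r_{k-1} − q_k·r_k inherits s_{k+1} = s_{k-1} − q_k·s_k, t_{k+1} = t_{k-1} − q_k·t_k, so r_k = a·s_k + b·t_k at every step:
  q = 2: r = 11, s = 1 − 2·0 = 1, t = 0 − 2·1 = -2  (check: 477·1 + 233·(-2) = 11)
  q = 21: r = 2, s = 0 − 21·1 = -21, t = 1 − 21·(-2) = 43  (check: 477·(-21) + 233·43 = 2)
  q = 5: r = 1, s = 1 − 5·(-21) = 106, t = -2 − 5·43 = -217  (check: 477·106 + 233·(-217) = 1)
The row with r = 1 (the gcd) gives the Bezout coefficients s = 106, t = -217.
Result: 477 · (106) + 233 · (-217) = 1.

gcd(477, 233) = 1; s = 106, t = -217 (check: 477·106 + 233·(-217) = 1).


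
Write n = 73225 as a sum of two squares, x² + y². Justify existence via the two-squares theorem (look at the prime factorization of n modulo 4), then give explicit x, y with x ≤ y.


Step 1: Factor n = 73225 = 5^2 · 29 · 101.
Step 2: Check the mod-4 condition on each prime factor: 5 ≡ 1 (mod 4), exponent 2; 29 ≡ 1 (mod 4), exponent 1; 101 ≡ 1 (mod 4), exponent 1.
All primes ≡ 3 (mod 4) appear to even exponent (or don't appear), so by the two-squares theorem n IS expressible as a sum of two squares.
Step 3: Build a representation. Group n = k² · m with k = 5 and m = 29 · 101 = 2929 (a product of primes ≡ 1 (mod 4)); a representation of m scales to one of n via (k·x)² + (k·y)² = k²(x² + y²). Each prime p ≡ 1 (mod 4) is itself a sum of two squares; find a² by testing p − a² for a perfect square:
  29: 29 − 1² = 28, 29 − 2² = 25 = 5² ⇒ 29 = 2² + 5².
  101: 101 − 1² = 100 = 10² ⇒ 101 = 1² + 10².
  Combine using the Brahmagupta–Fibonacci identity (a² + b²)(c² + d²) = (ac − bd)² + (ad + bc)² = (ac + bd)² + (ad − bc)²:
  29 · 101 = 2929: from (2² + 5²)(1² + 10²), take (2·1 − 5·10, 2·10 + 5·1) = (2 − 50, 20 + 5) = (-48, 25); dropping signs (only squares matter) gives (48, 25); check 48² + 25² = 2304 + 625 = 2929 ✓.
  Scale by k = 5: (5·48, 5·25) = (240, 125).
Step 4: Order so x ≤ y and verify: 125² + 240² = 15625 + 57600 = 73225 = n. ✓

n = 73225 = 125² + 240² (one valid representation with x ≤ y).


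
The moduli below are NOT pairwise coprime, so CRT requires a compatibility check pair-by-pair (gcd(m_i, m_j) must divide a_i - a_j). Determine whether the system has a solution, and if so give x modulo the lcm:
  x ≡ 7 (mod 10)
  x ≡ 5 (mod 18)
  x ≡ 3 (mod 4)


Moduli 10, 18, 4 are not pairwise coprime, so CRT works modulo lcm(m_i) when all pairwise compatibility conditions hold.
Pairwise compatibility: gcd(m_i, m_j) must divide a_i - a_j for every pair.
Merge one congruence at a time:
  Start: x ≡ 7 (mod 10).
  Combine with x ≡ 5 (mod 18): gcd(10, 18) = 2; 5 - 7 = -2, which IS divisible by 2, so compatible.
    Write x = 7 + 10·t and substitute into x ≡ 5 (mod 18): 10·t ≡ 5 − 7 = -2 (mod 18).
    Divide the congruence (and modulus) by g = 2: 5·t ≡ -1 (mod 9).
    Reduce coefficients mod 9: 5·t ≡ 8 (mod 9).
    The inverse of 5 mod 9 is 2 (since 5·2 = 10 = 1·9 + 1), so t ≡ 2·8 = 16 ≡ 7 (mod 9).
    Then x = 7 + 10·7 = 77, valid modulo lcm(10, 18) = 90: x ≡ 77 (mod 90).
  Combine with x ≡ 3 (mod 4): gcd(90, 4) = 2; 3 - 77 = -74, which IS divisible by 2, so compatible.
    Write x = 77 + 90·t and substitute into x ≡ 3 (mod 4): 90·t ≡ 3 − 77 = -74 (mod 4).
    Divide the congruence (and modulus) by g = 2: 45·t ≡ -37 (mod 2).
    Reduce coefficients mod 2: 1·t ≡ 1 (mod 2).
    So t ≡ 1 (mod 2).
    Then x = 77 + 90·1 = 167, valid modulo lcm(90, 4) = 180: x ≡ 167 (mod 180).
Verify: 167 mod 10 = 7, 167 mod 18 = 5, 167 mod 4 = 3.

x ≡ 167 (mod 180).


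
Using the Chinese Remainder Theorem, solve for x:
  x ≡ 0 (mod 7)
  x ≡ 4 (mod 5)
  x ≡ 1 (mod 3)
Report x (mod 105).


Moduli 7, 5, 3 are pairwise coprime; by CRT there is a unique solution modulo M = 7 · 5 · 3 = 105.
Solve pairwise, accumulating the modulus:
  Start with x ≡ 0 (mod 7).
  Combine with x ≡ 4 (mod 5): since gcd(7, 5) = 1, we get a unique residue mod 35.
    Write x = 0 + 7·t and substitute into x ≡ 4 (mod 5): 7·t ≡ 4 − 0 = 4 (mod 5).
    Reduce coefficients mod 5: 2·t ≡ 4 (mod 5).
    The inverse of 2 mod 5 is 3 (since 2·3 = 6 = 1·5 + 1), so t ≡ 3·4 = 12 ≡ 2 (mod 5).
    Then x = 0 + 7·2 = 14, valid modulo lcm(7, 5) = 35: x ≡ 14 (mod 35).
  Combine with x ≡ 1 (mod 3): since gcd(35, 3) = 1, we get a unique residue mod 105.
    Write x = 14 + 35·t and substitute into x ≡ 1 (mod 3): 35·t ≡ 1 − 14 = -13 (mod 3).
    Reduce coefficients mod 3: 2·t ≡ 2 (mod 3).
    The inverse of 2 mod 3 is 2 (since 2·2 = 4 = 1·3 + 1), so t ≡ 2·2 = 4 ≡ 1 (mod 3).
    Then x = 14 + 35·1 = 49, valid modulo lcm(35, 3) = 105: x ≡ 49 (mod 105).
Verify: 49 mod 7 = 0 ✓, 49 mod 5 = 4 ✓, 49 mod 3 = 1 ✓.

x ≡ 49 (mod 105).


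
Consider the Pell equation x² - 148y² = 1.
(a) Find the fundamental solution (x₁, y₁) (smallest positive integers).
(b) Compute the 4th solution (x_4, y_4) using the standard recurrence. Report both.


Step 1: Find the fundamental solution (x₁, y₁) of x² - 148y² = 1.
  Expand √148 as a continued fraction. a₀ = ⌊√148⌋ = 12; iterate m_{k+1} = d_k·a_k − m_k, d_{k+1} = (148 − m_{k+1}²)/d_k, a_{k+1} = ⌊(a₀ + m_{k+1})/d_{k+1}⌋ (starting m₀ = 0, d₀ = 1), with convergents p_k = a_k·p_{k-1} + p_{k-2}, q_k = a_k·q_{k-1} + q_{k-2} (p₋₁ = 1, q₋₁ = 0):
  k = 0: a₀ = 12; p₀/q₀ = 12/1; p₀² − 148·q₀² = 144 − 148 = -4.
  k = 1: m = 12, d = 4, a = ⌊(12 + 12)/4⌋ = 6; p/q = (6·12 + 1)/(6·1 + 0) = 73/6; p² − 148·q² = 5329 − 5328 = 1.
  The first convergent with p² − 148·q² = 1 gives the fundamental solution (x₁, y₁) = (73, 6).
Step 2: Apply the recurrence (x_{n+1}, y_{n+1}) = (x₁x_n + 148y₁y_n, x₁y_n + y₁x_n) repeatedly.
  From (x_1, y_1) = (73, 6): x_2 = 73·73 + 148·6·6 = 10657; y_2 = 73·6 + 6·73 = 876.
  From (x_2, y_2) = (10657, 876): x_3 = 73·10657 + 148·6·876 = 1555849; y_3 = 73·876 + 6·10657 = 127890.
  From (x_3, y_3) = (1555849, 127890): x_4 = 73·1555849 + 148·6·127890 = 227143297; y_4 = 73·127890 + 6·1555849 = 18671064.
Step 3: Verify x_4² - 148·y_4² = 51594077372030209 - 51594077372030208 = 1 (should be 1). ✓

(x_1, y_1) = (73, 6); (x_4, y_4) = (227143297, 18671064).


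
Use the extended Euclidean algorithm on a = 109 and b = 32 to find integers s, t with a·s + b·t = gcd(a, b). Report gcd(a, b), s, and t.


Euclidean algorithm on (109, 32) — divide until remainder is 0:
  109 = 3 · 32 + 13
  32 = 2 · 13 + 6
  13 = 2 · 6 + 1
  6 = 6 · 1 + 0
gcd(109, 32) = 1.
Track Bezout coefficients alongside the remainders: start with r₀ = 109 = a·1 + b·0 (s = 1, t = 0) and r₁ = 32 = a·0 + b·1 (s = 0, t = 1); each new remainder r_{k+1} = r_{k-1} − q_k·r_k inherits s_{k+1} = s_{k-1} − q_k·s_k, t_{k+1} = t_{k-1} − q_k·t_k, so r_k = a·s_k + b·t_k at every step:
  q = 3: r = 13, s = 1 − 3·0 = 1, t = 0 − 3·1 = -3  (check: 109·1 + 32·(-3) = 13)
  q = 2: r = 6, s = 0 − 2·1 = -2, t = 1 − 2·(-3) = 7  (check: 109·(-2) + 32·7 = 6)
  q = 2: r = 1, s = 1 − 2·(-2) = 5, t = -3 − 2·7 = -17  (check: 109·5 + 32·(-17) = 1)
The row with r = 1 (the gcd) gives the Bezout coefficients s = 5, t = -17.
Result: 109 · (5) + 32 · (-17) = 1.

gcd(109, 32) = 1; s = 5, t = -17 (check: 109·5 + 32·(-17) = 1).


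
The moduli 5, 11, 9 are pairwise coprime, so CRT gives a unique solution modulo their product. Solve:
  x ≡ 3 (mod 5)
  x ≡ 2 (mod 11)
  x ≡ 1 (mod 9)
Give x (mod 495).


Moduli 5, 11, 9 are pairwise coprime; by CRT there is a unique solution modulo M = 5 · 11 · 9 = 495.
Solve pairwise, accumulating the modulus:
  Start with x ≡ 3 (mod 5).
  Combine with x ≡ 2 (mod 11): since gcd(5, 11) = 1, we get a unique residue mod 55.
    Write x = 3 + 5·t and substitute into x ≡ 2 (mod 11): 5·t ≡ 2 − 3 = -1 (mod 11).
    Reduce coefficients mod 11: 5·t ≡ 10 (mod 11).
    The inverse of 5 mod 11 is 9 (since 5·9 = 45 = 4·11 + 1), so t ≡ 9·10 = 90 ≡ 2 (mod 11).
    Then x = 3 + 5·2 = 13, valid modulo lcm(5, 11) = 55: x ≡ 13 (mod 55).
  Combine with x ≡ 1 (mod 9): since gcd(55, 9) = 1, we get a unique residue mod 495.
    Write x = 13 + 55·t and substitute into x ≡ 1 (mod 9): 55·t ≡ 1 − 13 = -12 (mod 9).
    Reduce coefficients mod 9: 1·t ≡ 6 (mod 9).
    So t ≡ 6 (mod 9).
    Then x = 13 + 55·6 = 343, valid modulo lcm(55, 9) = 495: x ≡ 343 (mod 495).
Verify: 343 mod 5 = 3 ✓, 343 mod 11 = 2 ✓, 343 mod 9 = 1 ✓.

x ≡ 343 (mod 495).


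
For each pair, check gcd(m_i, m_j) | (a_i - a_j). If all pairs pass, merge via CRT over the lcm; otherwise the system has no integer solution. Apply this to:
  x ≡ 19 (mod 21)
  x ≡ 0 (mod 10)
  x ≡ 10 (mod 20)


Moduli 21, 10, 20 are not pairwise coprime, so CRT works modulo lcm(m_i) when all pairwise compatibility conditions hold.
Pairwise compatibility: gcd(m_i, m_j) must divide a_i - a_j for every pair.
Merge one congruence at a time:
  Start: x ≡ 19 (mod 21).
  Combine with x ≡ 0 (mod 10): gcd(21, 10) = 1; 0 - 19 = -19, which IS divisible by 1, so compatible.
    Write x = 19 + 21·t and substitute into x ≡ 0 (mod 10): 21·t ≡ 0 − 19 = -19 (mod 10).
    Reduce coefficients mod 10: 1·t ≡ 1 (mod 10).
    So t ≡ 1 (mod 10).
    Then x = 19 + 21·1 = 40, valid modulo lcm(21, 10) = 210: x ≡ 40 (mod 210).
  Combine with x ≡ 10 (mod 20): gcd(210, 20) = 10; 10 - 40 = -30, which IS divisible by 10, so compatible.
    Write x = 40 + 210·t and substitute into x ≡ 10 (mod 20): 210·t ≡ 10 − 40 = -30 (mod 20).
    Divide the congruence (and modulus) by g = 10: 21·t ≡ -3 (mod 2).
    Reduce coefficients mod 2: 1·t ≡ 1 (mod 2).
    So t ≡ 1 (mod 2).
    Then x = 40 + 210·1 = 250, valid modulo lcm(210, 20) = 420: x ≡ 250 (mod 420).
Verify: 250 mod 21 = 19, 250 mod 10 = 0, 250 mod 20 = 10.

x ≡ 250 (mod 420).


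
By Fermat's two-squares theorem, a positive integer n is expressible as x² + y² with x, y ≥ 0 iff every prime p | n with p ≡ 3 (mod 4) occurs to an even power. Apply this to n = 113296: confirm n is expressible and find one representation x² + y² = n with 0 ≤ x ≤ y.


Step 1: Factor n = 113296 = 2^4 · 73 · 97.
Step 2: Check the mod-4 condition on each prime factor: 2 = 2 (special); 73 ≡ 1 (mod 4), exponent 1; 97 ≡ 1 (mod 4), exponent 1.
All primes ≡ 3 (mod 4) appear to even exponent (or don't appear), so by the two-squares theorem n IS expressible as a sum of two squares.
Step 3: Build a representation. Group n = k² · m with k = 4 and m = 73 · 97 = 7081 (a product of primes ≡ 1 (mod 4)); a representation of m scales to one of n via (k·x)² + (k·y)² = k²(x² + y²). Each prime p ≡ 1 (mod 4) is itself a sum of two squares; find a² by testing p − a² for a perfect square:
  73: 73 − 1² = 72, 73 − 2² = 69, 73 − 3² = 64 = 8² ⇒ 73 = 3² + 8².
  97: 97 − 1² = 96, 97 − 2² = 93, 97 − 3² = 88, 97 − 4² = 81 = 9² ⇒ 97 = 4² + 9².
  Combine using the Brahmagupta–Fibonacci identity (a² + b²)(c² + d²) = (ac − bd)² + (ad + bc)² = (ac + bd)² + (ad − bc)²:
  73 · 97 = 7081: from (3² + 8²)(4² + 9²), take (3·4 − 8·9, 3·9 + 8·4) = (12 − 72, 27 + 32) = (-60, 59); dropping signs (only squares matter) gives (60, 59); check 60² + 59² = 3600 + 3481 = 7081 ✓.
  Scale by k = 4: (4·60, 4·59) = (240, 236).
Step 4: Order so x ≤ y and verify: 236² + 240² = 55696 + 57600 = 113296 = n. ✓

n = 113296 = 236² + 240² (one valid representation with x ≤ y).


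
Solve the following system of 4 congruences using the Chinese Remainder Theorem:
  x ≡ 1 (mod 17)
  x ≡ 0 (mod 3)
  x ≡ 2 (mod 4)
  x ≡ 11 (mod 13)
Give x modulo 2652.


Product of moduli M = 17 · 3 · 4 · 13 = 2652.
Merge one congruence at a time:
  Start: x ≡ 1 (mod 17).
  Combine with x ≡ 0 (mod 3); new modulus lcm = 51.
    Write x = 1 + 17·t and substitute into x ≡ 0 (mod 3): 17·t ≡ 0 − 1 = -1 (mod 3).
    Reduce coefficients mod 3: 2·t ≡ 2 (mod 3).
    The inverse of 2 mod 3 is 2 (since 2·2 = 4 = 1·3 + 1), so t ≡ 2·2 = 4 ≡ 1 (mod 3).
    Then x = 1 + 17·1 = 18, valid modulo lcm(17, 3) = 51: x ≡ 18 (mod 51).
  Combine with x ≡ 2 (mod 4); new modulus lcm = 204.
    Write x = 18 + 51·t and substitute into x ≡ 2 (mod 4): 51·t ≡ 2 − 18 = -16 (mod 4).
    Reduce coefficients mod 4: 3·t ≡ 0 (mod 4).
    The inverse of 3 mod 4 is 3 (since 3·3 = 9 = 2·4 + 1), so t ≡ 3·0 = 0 ≡ 0 (mod 4).
    Then x = 18 + 51·0 = 18, valid modulo lcm(51, 4) = 204: x ≡ 18 (mod 204).
  Combine with x ≡ 11 (mod 13); new modulus lcm = 2652.
    Write x = 18 + 204·t and substitute into x ≡ 11 (mod 13): 204·t ≡ 11 − 18 = -7 (mod 13).
    Reduce coefficients mod 13: 9·t ≡ 6 (mod 13).
    The inverse of 9 mod 13 is 3 (since 9·3 = 27 = 2·13 + 1), so t ≡ 3·6 = 18 ≡ 5 (mod 13).
    Then x = 18 + 204·5 = 1038, valid modulo lcm(204, 13) = 2652: x ≡ 1038 (mod 2652).
Verify against each original: 1038 mod 17 = 1, 1038 mod 3 = 0, 1038 mod 4 = 2, 1038 mod 13 = 11.

x ≡ 1038 (mod 2652).


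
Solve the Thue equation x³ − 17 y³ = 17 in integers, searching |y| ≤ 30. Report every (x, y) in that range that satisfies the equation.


The equation is x³ - 17y³ = 17. For fixed y, x³ = 17·y³ + 17, so a solution requires the RHS to be a perfect cube.
Strategy: iterate y from -30 to 30, compute RHS = 17·y³ + 17, and check whether it is a (positive or negative) perfect cube.
Check small values of y:
  y = 0: RHS = 17 is not a perfect cube.
  y = 1: RHS = 34 is not a perfect cube.
  y = -1: RHS = 0 = (0)³ ⇒ x = 0 works.
  y = 2: RHS = 153 is not a perfect cube.
  y = -2: RHS = -119 is not a perfect cube.
  y = 3: RHS = 476 is not a perfect cube.
  y = -3: RHS = -442 is not a perfect cube.
Continuing the search up to |y| = 30 finds no further solutions beyond those listed.
Collected solutions: (0, -1).

Solutions (with |y| ≤ 30): (0, -1).


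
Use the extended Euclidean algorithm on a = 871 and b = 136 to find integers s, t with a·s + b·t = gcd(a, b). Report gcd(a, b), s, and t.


Euclidean algorithm on (871, 136) — divide until remainder is 0:
  871 = 6 · 136 + 55
  136 = 2 · 55 + 26
  55 = 2 · 26 + 3
  26 = 8 · 3 + 2
  3 = 1 · 2 + 1
  2 = 2 · 1 + 0
gcd(871, 136) = 1.
Track Bezout coefficients alongside the remainders: start with r₀ = 871 = a·1 + b·0 (s = 1, t = 0) and r₁ = 136 = a·0 + b·1 (s = 0, t = 1); each new remainder r_{k+1} = r_{k-1} − q_k·r_k inherits s_{k+1} = s_{k-1} − q_k·s_k, t_{k+1} = t_{k-1} − q_k·t_k, so r_k = a·s_k + b·t_k at every step:
  q = 6: r = 55, s = 1 − 6·0 = 1, t = 0 − 6·1 = -6  (check: 871·1 + 136·(-6) = 55)
  q = 2: r = 26, s = 0 − 2·1 = -2, t = 1 − 2·(-6) = 13  (check: 871·(-2) + 136·13 = 26)
  q = 2: r = 3, s = 1 − 2·(-2) = 5, t = -6 − 2·13 = -32  (check: 871·5 + 136·(-32) = 3)
  q = 8: r = 2, s = -2 − 8·5 = -42, t = 13 − 8·(-32) = 269  (check: 871·(-42) + 136·269 = 2)
  q = 1: r = 1, s = 5 − 1·(-42) = 47, t = -32 − 1·269 = -301  (check: 871·47 + 136·(-301) = 1)
The row with r = 1 (the gcd) gives the Bezout coefficients s = 47, t = -301.
Result: 871 · (47) + 136 · (-301) = 1.

gcd(871, 136) = 1; s = 47, t = -301 (check: 871·47 + 136·(-301) = 1).


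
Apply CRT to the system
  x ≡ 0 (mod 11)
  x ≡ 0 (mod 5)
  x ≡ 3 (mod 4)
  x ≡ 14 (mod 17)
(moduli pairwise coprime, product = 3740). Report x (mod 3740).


Product of moduli M = 11 · 5 · 4 · 17 = 3740.
Merge one congruence at a time:
  Start: x ≡ 0 (mod 11).
  Combine with x ≡ 0 (mod 5); new modulus lcm = 55.
    Write x = 0 + 11·t and substitute into x ≡ 0 (mod 5): 11·t ≡ 0 − 0 = 0 (mod 5).
    Reduce coefficients mod 5: 1·t ≡ 0 (mod 5).
    So t ≡ 0 (mod 5).
    Then x = 0 + 11·0 = 0, valid modulo lcm(11, 5) = 55: x ≡ 0 (mod 55).
  Combine with x ≡ 3 (mod 4); new modulus lcm = 220.
    Write x = 0 + 55·t and substitute into x ≡ 3 (mod 4): 55·t ≡ 3 − 0 = 3 (mod 4).
    Reduce coefficients mod 4: 3·t ≡ 3 (mod 4).
    The inverse of 3 mod 4 is 3 (since 3·3 = 9 = 2·4 + 1), so t ≡ 3·3 = 9 ≡ 1 (mod 4).
    Then x = 0 + 55·1 = 55, valid modulo lcm(55, 4) = 220: x ≡ 55 (mod 220).
  Combine with x ≡ 14 (mod 17); new modulus lcm = 3740.
    Write x = 55 + 220·t and substitute into x ≡ 14 (mod 17): 220·t ≡ 14 − 55 = -41 (mod 17).
    Reduce coefficients mod 17: 16·t ≡ 10 (mod 17).
    The inverse of 16 mod 17 is 16 (since 16·16 = 256 = 15·17 + 1), so t ≡ 16·10 = 160 ≡ 7 (mod 17).
    Then x = 55 + 220·7 = 1595, valid modulo lcm(220, 17) = 3740: x ≡ 1595 (mod 3740).
Verify against each original: 1595 mod 11 = 0, 1595 mod 5 = 0, 1595 mod 4 = 3, 1595 mod 17 = 14.

x ≡ 1595 (mod 3740).


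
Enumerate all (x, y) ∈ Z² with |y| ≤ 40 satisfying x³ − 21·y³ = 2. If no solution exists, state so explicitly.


The equation is x³ - 21y³ = 2. For fixed y, x³ = 21·y³ + 2, so a solution requires the RHS to be a perfect cube.
Strategy: iterate y from -40 to 40, compute RHS = 21·y³ + 2, and check whether it is a (positive or negative) perfect cube.
Check small values of y:
  y = 0: RHS = 2 is not a perfect cube.
  y = 1: RHS = 23 is not a perfect cube.
  y = -1: RHS = -19 is not a perfect cube.
  y = 2: RHS = 170 is not a perfect cube.
  y = -2: RHS = -166 is not a perfect cube.
  y = 3: RHS = 569 is not a perfect cube.
  y = -3: RHS = -565 is not a perfect cube.
Continuing the search up to |y| = 40 finds no solutions either.
No (x, y) in the scanned range satisfies the equation.

No integer solutions with |y| ≤ 40.


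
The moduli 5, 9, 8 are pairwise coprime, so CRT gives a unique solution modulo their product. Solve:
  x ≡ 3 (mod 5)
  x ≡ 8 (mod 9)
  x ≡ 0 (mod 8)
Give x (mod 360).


Moduli 5, 9, 8 are pairwise coprime; by CRT there is a unique solution modulo M = 5 · 9 · 8 = 360.
Solve pairwise, accumulating the modulus:
  Start with x ≡ 3 (mod 5).
  Combine with x ≡ 8 (mod 9): since gcd(5, 9) = 1, we get a unique residue mod 45.
    Write x = 3 + 5·t and substitute into x ≡ 8 (mod 9): 5·t ≡ 8 − 3 = 5 (mod 9).
    The inverse of 5 mod 9 is 2 (since 5·2 = 10 = 1·9 + 1), so t ≡ 2·5 = 10 ≡ 1 (mod 9).
    Then x = 3 + 5·1 = 8, valid modulo lcm(5, 9) = 45: x ≡ 8 (mod 45).
  Combine with x ≡ 0 (mod 8): since gcd(45, 8) = 1, we get a unique residue mod 360.
    Write x = 8 + 45·t and substitute into x ≡ 0 (mod 8): 45·t ≡ 0 − 8 = -8 (mod 8).
    Reduce coefficients mod 8: 5·t ≡ 0 (mod 8).
    The inverse of 5 mod 8 is 5 (since 5·5 = 25 = 3·8 + 1), so t ≡ 5·0 = 0 ≡ 0 (mod 8).
    Then x = 8 + 45·0 = 8, valid modulo lcm(45, 8) = 360: x ≡ 8 (mod 360).
Verify: 8 mod 5 = 3 ✓, 8 mod 9 = 8 ✓, 8 mod 8 = 0 ✓.

x ≡ 8 (mod 360).


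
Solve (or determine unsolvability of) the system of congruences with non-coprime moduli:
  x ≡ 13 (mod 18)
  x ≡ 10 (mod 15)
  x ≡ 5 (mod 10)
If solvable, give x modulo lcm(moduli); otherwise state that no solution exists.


Moduli 18, 15, 10 are not pairwise coprime, so CRT works modulo lcm(m_i) when all pairwise compatibility conditions hold.
Pairwise compatibility: gcd(m_i, m_j) must divide a_i - a_j for every pair.
Merge one congruence at a time:
  Start: x ≡ 13 (mod 18).
  Combine with x ≡ 10 (mod 15): gcd(18, 15) = 3; 10 - 13 = -3, which IS divisible by 3, so compatible.
    Write x = 13 + 18·t and substitute into x ≡ 10 (mod 15): 18·t ≡ 10 − 13 = -3 (mod 15).
    Divide the congruence (and modulus) by g = 3: 6·t ≡ -1 (mod 5).
    Reduce coefficients mod 5: 1·t ≡ 4 (mod 5).
    So t ≡ 4 (mod 5).
    Then x = 13 + 18·4 = 85, valid modulo lcm(18, 15) = 90: x ≡ 85 (mod 90).
  Combine with x ≡ 5 (mod 10): gcd(90, 10) = 10; 5 - 85 = -80, which IS divisible by 10, so compatible.
    Write x = 85 + 90·t and substitute into x ≡ 5 (mod 10): 90·t ≡ 5 − 85 = -80 (mod 10).
    Divide the congruence (and modulus) by g = 10: 9·t ≡ -8 (mod 1).
    Modulo 1 every t works; take t = 0.
    Then x = 85 + 90·0 = 85, valid modulo lcm(90, 10) = 90: x ≡ 85 (mod 90).
Verify: 85 mod 18 = 13, 85 mod 15 = 10, 85 mod 10 = 5.

x ≡ 85 (mod 90).


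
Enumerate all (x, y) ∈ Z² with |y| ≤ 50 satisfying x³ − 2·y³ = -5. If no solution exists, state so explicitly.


The equation is x³ - 2y³ = -5. For fixed y, x³ = 2·y³ − 5, so a solution requires the RHS to be a perfect cube.
Strategy: iterate y from -50 to 50, compute RHS = 2·y³ − 5, and check whether it is a (positive or negative) perfect cube.
Check small values of y:
  y = 0: RHS = -5 is not a perfect cube.
  y = 1: RHS = -3 is not a perfect cube.
  y = -1: RHS = -7 is not a perfect cube.
  y = 2: RHS = 11 is not a perfect cube.
  y = -2: RHS = -21 is not a perfect cube.
  y = 3: RHS = 49 is not a perfect cube.
  y = -3: RHS = -59 is not a perfect cube.
Continuing the search up to |y| = 50 finds no solutions either.
No (x, y) in the scanned range satisfies the equation.

No integer solutions with |y| ≤ 50.


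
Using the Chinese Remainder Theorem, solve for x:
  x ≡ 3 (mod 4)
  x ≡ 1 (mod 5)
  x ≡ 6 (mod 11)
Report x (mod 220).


Moduli 4, 5, 11 are pairwise coprime; by CRT there is a unique solution modulo M = 4 · 5 · 11 = 220.
Solve pairwise, accumulating the modulus:
  Start with x ≡ 3 (mod 4).
  Combine with x ≡ 1 (mod 5): since gcd(4, 5) = 1, we get a unique residue mod 20.
    Write x = 3 + 4·t and substitute into x ≡ 1 (mod 5): 4·t ≡ 1 − 3 = -2 (mod 5).
    Reduce coefficients mod 5: 4·t ≡ 3 (mod 5).
    The inverse of 4 mod 5 is 4 (since 4·4 = 16 = 3·5 + 1), so t ≡ 4·3 = 12 ≡ 2 (mod 5).
    Then x = 3 + 4·2 = 11, valid modulo lcm(4, 5) = 20: x ≡ 11 (mod 20).
  Combine with x ≡ 6 (mod 11): since gcd(20, 11) = 1, we get a unique residue mod 220.
    Write x = 11 + 20·t and substitute into x ≡ 6 (mod 11): 20·t ≡ 6 − 11 = -5 (mod 11).
    Reduce coefficients mod 11: 9·t ≡ 6 (mod 11).
    The inverse of 9 mod 11 is 5 (since 9·5 = 45 = 4·11 + 1), so t ≡ 5·6 = 30 ≡ 8 (mod 11).
    Then x = 11 + 20·8 = 171, valid modulo lcm(20, 11) = 220: x ≡ 171 (mod 220).
Verify: 171 mod 4 = 3 ✓, 171 mod 5 = 1 ✓, 171 mod 11 = 6 ✓.

x ≡ 171 (mod 220).


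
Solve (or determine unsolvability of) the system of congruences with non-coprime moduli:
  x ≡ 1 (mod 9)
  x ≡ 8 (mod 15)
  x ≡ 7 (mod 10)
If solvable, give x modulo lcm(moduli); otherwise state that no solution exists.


Moduli 9, 15, 10 are not pairwise coprime, so CRT works modulo lcm(m_i) when all pairwise compatibility conditions hold.
Pairwise compatibility: gcd(m_i, m_j) must divide a_i - a_j for every pair.
Merge one congruence at a time:
  Start: x ≡ 1 (mod 9).
  Combine with x ≡ 8 (mod 15): gcd(9, 15) = 3, and 8 - 1 = 7 is NOT divisible by 3.
    ⇒ system is inconsistent (no integer solution).

No solution (the system is inconsistent).


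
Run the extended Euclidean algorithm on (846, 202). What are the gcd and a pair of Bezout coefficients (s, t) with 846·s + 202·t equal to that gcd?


Euclidean algorithm on (846, 202) — divide until remainder is 0:
  846 = 4 · 202 + 38
  202 = 5 · 38 + 12
  38 = 3 · 12 + 2
  12 = 6 · 2 + 0
gcd(846, 202) = 2.
Track Bezout coefficients alongside the remainders: start with r₀ = 846 = a·1 + b·0 (s = 1, t = 0) and r₁ = 202 = a·0 + b·1 (s = 0, t = 1); each new remainder r_{k+1} = r_{k-1} − q_k·r_k inherits s_{k+1} = s_{k-1} − q_k·s_k, t_{k+1} = t_{k-1} − q_k·t_k, so r_k = a·s_k + b·t_k at every step:
  q = 4: r = 38, s = 1 − 4·0 = 1, t = 0 − 4·1 = -4  (check: 846·1 + 202·(-4) = 38)
  q = 5: r = 12, s = 0 − 5·1 = -5, t = 1 − 5·(-4) = 21  (check: 846·(-5) + 202·21 = 12)
  q = 3: r = 2, s = 1 − 3·(-5) = 16, t = -4 − 3·21 = -67  (check: 846·16 + 202·(-67) = 2)
The row with r = 2 (the gcd) gives the Bezout coefficients s = 16, t = -67.
Result: 846 · (16) + 202 · (-67) = 2.

gcd(846, 202) = 2; s = 16, t = -67 (check: 846·16 + 202·(-67) = 2).


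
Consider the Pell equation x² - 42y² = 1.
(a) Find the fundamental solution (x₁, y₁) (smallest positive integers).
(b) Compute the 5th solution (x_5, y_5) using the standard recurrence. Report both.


Step 1: Find the fundamental solution (x₁, y₁) of x² - 42y² = 1.
  Expand √42 as a continued fraction. a₀ = ⌊√42⌋ = 6; iterate m_{k+1} = d_k·a_k − m_k, d_{k+1} = (42 − m_{k+1}²)/d_k, a_{k+1} = ⌊(a₀ + m_{k+1})/d_{k+1}⌋ (starting m₀ = 0, d₀ = 1), with convergents p_k = a_k·p_{k-1} + p_{k-2}, q_k = a_k·q_{k-1} + q_{k-2} (p₋₁ = 1, q₋₁ = 0):
  k = 0: a₀ = 6; p₀/q₀ = 6/1; p₀² − 42·q₀² = 36 − 42 = -6.
  k = 1: m = 6, d = 6, a = ⌊(6 + 6)/6⌋ = 2; p/q = (2·6 + 1)/(2·1 + 0) = 13/2; p² − 42·q² = 169 − 168 = 1.
  The first convergent with p² − 42·q² = 1 gives the fundamental solution (x₁, y₁) = (13, 2).
Step 2: Apply the recurrence (x_{n+1}, y_{n+1}) = (x₁x_n + 42y₁y_n, x₁y_n + y₁x_n) repeatedly.
  From (x_1, y_1) = (13, 2): x_2 = 13·13 + 42·2·2 = 337; y_2 = 13·2 + 2·13 = 52.
  From (x_2, y_2) = (337, 52): x_3 = 13·337 + 42·2·52 = 8749; y_3 = 13·52 + 2·337 = 1350.
  From (x_3, y_3) = (8749, 1350): x_4 = 13·8749 + 42·2·1350 = 227137; y_4 = 13·1350 + 2·8749 = 35048.
  From (x_4, y_4) = (227137, 35048): x_5 = 13·227137 + 42·2·35048 = 5896813; y_5 = 13·35048 + 2·227137 = 909898.
Step 3: Verify x_5² - 42·y_5² = 34772403556969 - 34772403556968 = 1 (should be 1). ✓

(x_1, y_1) = (13, 2); (x_5, y_5) = (5896813, 909898).


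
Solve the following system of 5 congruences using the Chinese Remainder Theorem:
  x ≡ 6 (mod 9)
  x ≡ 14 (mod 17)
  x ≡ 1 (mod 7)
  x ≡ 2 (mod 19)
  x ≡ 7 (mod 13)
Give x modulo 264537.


Product of moduli M = 9 · 17 · 7 · 19 · 13 = 264537.
Merge one congruence at a time:
  Start: x ≡ 6 (mod 9).
  Combine with x ≡ 14 (mod 17); new modulus lcm = 153.
    Write x = 6 + 9·t and substitute into x ≡ 14 (mod 17): 9·t ≡ 14 − 6 = 8 (mod 17).
    The inverse of 9 mod 17 is 2 (since 9·2 = 18 = 1·17 + 1), so t ≡ 2·8 = 16 ≡ 16 (mod 17).
    Then x = 6 + 9·16 = 150, valid modulo lcm(9, 17) = 153: x ≡ 150 (mod 153).
  Combine with x ≡ 1 (mod 7); new modulus lcm = 1071.
    Write x = 150 + 153·t and substitute into x ≡ 1 (mod 7): 153·t ≡ 1 − 150 = -149 (mod 7).
    Reduce coefficients mod 7: 6·t ≡ 5 (mod 7).
    The inverse of 6 mod 7 is 6 (since 6·6 = 36 = 5·7 + 1), so t ≡ 6·5 = 30 ≡ 2 (mod 7).
    Then x = 150 + 153·2 = 456, valid modulo lcm(153, 7) = 1071: x ≡ 456 (mod 1071).
  Combine with x ≡ 2 (mod 19); new modulus lcm = 20349.
    Write x = 456 + 1071·t and substitute into x ≡ 2 (mod 19): 1071·t ≡ 2 − 456 = -454 (mod 19).
    Reduce coefficients mod 19: 7·t ≡ 2 (mod 19).
    The inverse of 7 mod 19 is 11 (since 7·11 = 77 = 4·19 + 1), so t ≡ 11·2 = 22 ≡ 3 (mod 19).
    Then x = 456 + 1071·3 = 3669, valid modulo lcm(1071, 19) = 20349: x ≡ 3669 (mod 20349).
  Combine with x ≡ 7 (mod 13); new modulus lcm = 264537.
    Write x = 3669 + 20349·t and substitute into x ≡ 7 (mod 13): 20349·t ≡ 7 − 3669 = -3662 (mod 13).
    Reduce coefficients mod 13: 4·t ≡ 4 (mod 13).
    The inverse of 4 mod 13 is 10 (since 4·10 = 40 = 3·13 + 1), so t ≡ 10·4 = 40 ≡ 1 (mod 13).
    Then x = 3669 + 20349·1 = 24018, valid modulo lcm(20349, 13) = 264537: x ≡ 24018 (mod 264537).
Verify against each original: 24018 mod 9 = 6, 24018 mod 17 = 14, 24018 mod 7 = 1, 24018 mod 19 = 2, 24018 mod 13 = 7.

x ≡ 24018 (mod 264537).


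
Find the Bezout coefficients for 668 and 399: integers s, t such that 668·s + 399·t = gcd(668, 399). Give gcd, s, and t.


Euclidean algorithm on (668, 399) — divide until remainder is 0:
  668 = 1 · 399 + 269
  399 = 1 · 269 + 130
  269 = 2 · 130 + 9
  130 = 14 · 9 + 4
  9 = 2 · 4 + 1
  4 = 4 · 1 + 0
gcd(668, 399) = 1.
Track Bezout coefficients alongside the remainders: start with r₀ = 668 = a·1 + b·0 (s = 1, t = 0) and r₁ = 399 = a·0 + b·1 (s = 0, t = 1); each new remainder r_{k+1} = r_{k-1} − q_k·r_k inherits s_{k+1} = s_{k-1} − q_k·s_k, t_{k+1} = t_{k-1} − q_k·t_k, so r_k = a·s_k + b·t_k at every step:
  q = 1: r = 269, s = 1 − 1·0 = 1, t = 0 − 1·1 = -1  (check: 668·1 + 399·(-1) = 269)
  q = 1: r = 130, s = 0 − 1·1 = -1, t = 1 − 1·(-1) = 2  (check: 668·(-1) + 399·2 = 130)
  q = 2: r = 9, s = 1 − 2·(-1) = 3, t = -1 − 2·2 = -5  (check: 668·3 + 399·(-5) = 9)
  q = 14: r = 4, s = -1 − 14·3 = -43, t = 2 − 14·(-5) = 72  (check: 668·(-43) + 399·72 = 4)
  q = 2: r = 1, s = 3 − 2·(-43) = 89, t = -5 − 2·72 = -149  (check: 668·89 + 399·(-149) = 1)
The row with r = 1 (the gcd) gives the Bezout coefficients s = 89, t = -149.
Result: 668 · (89) + 399 · (-149) = 1.

gcd(668, 399) = 1; s = 89, t = -149 (check: 668·89 + 399·(-149) = 1).


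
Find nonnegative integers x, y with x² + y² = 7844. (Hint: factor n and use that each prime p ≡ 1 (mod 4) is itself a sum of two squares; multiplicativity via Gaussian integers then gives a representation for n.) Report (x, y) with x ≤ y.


Step 1: Factor n = 7844 = 2^2 · 37 · 53.
Step 2: Check the mod-4 condition on each prime factor: 2 = 2 (special); 37 ≡ 1 (mod 4), exponent 1; 53 ≡ 1 (mod 4), exponent 1.
All primes ≡ 3 (mod 4) appear to even exponent (or don't appear), so by the two-squares theorem n IS expressible as a sum of two squares.
Step 3: Build a representation. Group n = k² · m with k = 2 and m = 37 · 53 = 1961 (a product of primes ≡ 1 (mod 4)); a representation of m scales to one of n via (k·x)² + (k·y)² = k²(x² + y²). Each prime p ≡ 1 (mod 4) is itself a sum of two squares; find a² by testing p − a² for a perfect square:
  37: 37 − 1² = 36 = 6² ⇒ 37 = 1² + 6².
  53: 53 − 1² = 52, 53 − 2² = 49 = 7² ⇒ 53 = 2² + 7².
  Combine using the Brahmagupta–Fibonacci identity (a² + b²)(c² + d²) = (ac − bd)² + (ad + bc)² = (ac + bd)² + (ad − bc)²:
  37 · 53 = 1961: from (1² + 6²)(2² + 7²), take (1·2 − 6·7, 1·7 + 6·2) = (2 − 42, 7 + 12) = (-40, 19); dropping signs (only squares matter) gives (40, 19); check 40² + 19² = 1600 + 361 = 1961 ✓.
  Scale by k = 2: (2·40, 2·19) = (80, 38).
Step 4: Order so x ≤ y and verify: 38² + 80² = 1444 + 6400 = 7844 = n. ✓

n = 7844 = 38² + 80² (one valid representation with x ≤ y).


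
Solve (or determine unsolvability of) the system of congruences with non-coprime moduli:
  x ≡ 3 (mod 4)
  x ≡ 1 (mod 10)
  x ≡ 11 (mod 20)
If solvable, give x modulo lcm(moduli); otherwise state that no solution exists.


Moduli 4, 10, 20 are not pairwise coprime, so CRT works modulo lcm(m_i) when all pairwise compatibility conditions hold.
Pairwise compatibility: gcd(m_i, m_j) must divide a_i - a_j for every pair.
Merge one congruence at a time:
  Start: x ≡ 3 (mod 4).
  Combine with x ≡ 1 (mod 10): gcd(4, 10) = 2; 1 - 3 = -2, which IS divisible by 2, so compatible.
    Write x = 3 + 4·t and substitute into x ≡ 1 (mod 10): 4·t ≡ 1 − 3 = -2 (mod 10).
    Divide the congruence (and modulus) by g = 2: 2·t ≡ -1 (mod 5).
    Reduce coefficients mod 5: 2·t ≡ 4 (mod 5).
    The inverse of 2 mod 5 is 3 (since 2·3 = 6 = 1·5 + 1), so t ≡ 3·4 = 12 ≡ 2 (mod 5).
    Then x = 3 + 4·2 = 11, valid modulo lcm(4, 10) = 20: x ≡ 11 (mod 20).
  Combine with x ≡ 11 (mod 20): gcd(20, 20) = 20; 11 - 11 = 0, which IS divisible by 20, so compatible.
    Write x = 11 + 20·t and substitute into x ≡ 11 (mod 20): 20·t ≡ 11 − 11 = 0 (mod 20).
    Divide the congruence (and modulus) by g = 20: 1·t ≡ 0 (mod 1).
    Modulo 1 every t works; take t = 0.
    Then x = 11 + 20·0 = 11, valid modulo lcm(20, 20) = 20: x ≡ 11 (mod 20).
Verify: 11 mod 4 = 3, 11 mod 10 = 1, 11 mod 20 = 11.

x ≡ 11 (mod 20).


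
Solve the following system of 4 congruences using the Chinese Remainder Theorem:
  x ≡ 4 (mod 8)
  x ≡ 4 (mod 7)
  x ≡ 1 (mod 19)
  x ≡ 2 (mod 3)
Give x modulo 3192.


Product of moduli M = 8 · 7 · 19 · 3 = 3192.
Merge one congruence at a time:
  Start: x ≡ 4 (mod 8).
  Combine with x ≡ 4 (mod 7); new modulus lcm = 56.
    Write x = 4 + 8·t and substitute into x ≡ 4 (mod 7): 8·t ≡ 4 − 4 = 0 (mod 7).
    Reduce coefficients mod 7: 1·t ≡ 0 (mod 7).
    So t ≡ 0 (mod 7).
    Then x = 4 + 8·0 = 4, valid modulo lcm(8, 7) = 56: x ≡ 4 (mod 56).
  Combine with x ≡ 1 (mod 19); new modulus lcm = 1064.
    Write x = 4 + 56·t and substitute into x ≡ 1 (mod 19): 56·t ≡ 1 − 4 = -3 (mod 19).
    Reduce coefficients mod 19: 18·t ≡ 16 (mod 19).
    The inverse of 18 mod 19 is 18 (since 18·18 = 324 = 17·19 + 1), so t ≡ 18·16 = 288 ≡ 3 (mod 19).
    Then x = 4 + 56·3 = 172, valid modulo lcm(56, 19) = 1064: x ≡ 172 (mod 1064).
  Combine with x ≡ 2 (mod 3); new modulus lcm = 3192.
    Write x = 172 + 1064·t and substitute into x ≡ 2 (mod 3): 1064·t ≡ 2 − 172 = -170 (mod 3).
    Reduce coefficients mod 3: 2·t ≡ 1 (mod 3).
    The inverse of 2 mod 3 is 2 (since 2·2 = 4 = 1·3 + 1), so t ≡ 2·1 = 2 ≡ 2 (mod 3).
    Then x = 172 + 1064·2 = 2300, valid modulo lcm(1064, 3) = 3192: x ≡ 2300 (mod 3192).
Verify against each original: 2300 mod 8 = 4, 2300 mod 7 = 4, 2300 mod 19 = 1, 2300 mod 3 = 2.

x ≡ 2300 (mod 3192).
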